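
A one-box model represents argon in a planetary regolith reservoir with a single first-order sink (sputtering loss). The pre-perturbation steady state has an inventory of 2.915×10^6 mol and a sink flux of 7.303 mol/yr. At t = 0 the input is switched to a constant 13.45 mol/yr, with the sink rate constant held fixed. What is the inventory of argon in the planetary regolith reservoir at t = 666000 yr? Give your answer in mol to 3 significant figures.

4.91×10^6 mol

τ = M₀/F₀ = 2.915×10^6/7.303 = 399200 yr; rate constant k = 1/τ.
New steady state M_∞ = F₁/k = F₁·τ = 13.45 × 399200 = 5.3686×10^6 mol.
M(t) = M_∞ + (M₀ − M_∞)·e^(−t/τ); t/τ = 666000/399200 = 1.669, so e^(−t/τ) = 0.1885.
M(t) = 5.3686×10^6 − 2.454×10^6 × 0.1885 = 4.9060×10^6 mol.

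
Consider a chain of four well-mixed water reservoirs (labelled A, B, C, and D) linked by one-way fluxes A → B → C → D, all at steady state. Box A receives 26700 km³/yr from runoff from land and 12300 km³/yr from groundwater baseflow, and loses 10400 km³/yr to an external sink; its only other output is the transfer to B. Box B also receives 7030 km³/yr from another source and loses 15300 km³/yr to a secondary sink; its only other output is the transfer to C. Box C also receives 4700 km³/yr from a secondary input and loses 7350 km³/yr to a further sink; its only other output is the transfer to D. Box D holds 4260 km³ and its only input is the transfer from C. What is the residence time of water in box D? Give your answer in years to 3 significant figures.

0.241 yr

Box A: F(A→B) = (26700 + 12300) − 10400 = 28600 km³/yr.
Box B: F(B→C) = (28600 + 7030) − 15300 = 20330 km³/yr.
Box C: F(C→D) = (20330 + 4700) − 7350 = 17680 km³/yr.
Box D throughput = its input = 17680 km³/yr; τ = 4260 / 17680 = 0.2410 yr.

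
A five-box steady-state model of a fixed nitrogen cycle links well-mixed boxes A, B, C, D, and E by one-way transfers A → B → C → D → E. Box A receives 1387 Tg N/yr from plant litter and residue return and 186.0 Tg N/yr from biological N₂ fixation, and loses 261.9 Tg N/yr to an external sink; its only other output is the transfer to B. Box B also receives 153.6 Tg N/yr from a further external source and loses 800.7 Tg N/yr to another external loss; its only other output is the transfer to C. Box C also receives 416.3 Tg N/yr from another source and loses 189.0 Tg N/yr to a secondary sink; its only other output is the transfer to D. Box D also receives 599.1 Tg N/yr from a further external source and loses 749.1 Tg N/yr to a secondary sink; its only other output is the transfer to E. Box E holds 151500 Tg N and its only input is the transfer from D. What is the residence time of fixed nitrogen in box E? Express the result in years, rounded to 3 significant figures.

Box A: F(A→B) = (1387 + 186.0) − 261.9 = 1311.1 Tg N/yr.
Box B: F(B→C) = (1311.1 + 153.6) − 800.7 = 664.00 Tg N/yr.
Box C: F(C→D) = (664.00 + 416.3) − 189.0 = 891.30 Tg N/yr.
Box D: F(D→E) = (891.30 + 599.1) − 749.1 = 741.30 Tg N/yr.
Box E throughput = its input = 741.30 Tg N/yr; τ = 151500 / 741.30 = 204.4 yr.

204 yr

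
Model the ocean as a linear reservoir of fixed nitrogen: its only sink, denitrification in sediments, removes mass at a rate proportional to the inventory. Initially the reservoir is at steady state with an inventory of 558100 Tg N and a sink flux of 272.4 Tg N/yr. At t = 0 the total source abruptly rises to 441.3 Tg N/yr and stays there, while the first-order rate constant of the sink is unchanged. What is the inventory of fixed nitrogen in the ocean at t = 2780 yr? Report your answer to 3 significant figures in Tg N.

815000 Tg N

τ = M₀/F₀ = 558100/272.4 = 2049 yr; rate constant k = 1/τ.
New steady state M_∞ = F₁/k = F₁·τ = 441.3 × 2049 = 904150 Tg N.
M(t) = M_∞ + (M₀ − M_∞)·e^(−t/τ); t/τ = 2780/2049 = 1.357, so e^(−t/τ) = 0.2575.
M(t) = 904150 − 346000 × 0.2575 = 815050 Tg N.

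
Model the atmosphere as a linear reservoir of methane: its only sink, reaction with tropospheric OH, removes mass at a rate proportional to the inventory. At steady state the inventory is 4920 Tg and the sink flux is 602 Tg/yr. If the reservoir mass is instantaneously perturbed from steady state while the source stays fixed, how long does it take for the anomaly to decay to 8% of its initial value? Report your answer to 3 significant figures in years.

For a linear reservoir the anomaly decays as exp(−t/τ) with τ = M/F = 4920/602 = 8.173 yr.
exp(−t/τ) = 0.08 ⇒ t = −τ ln(0.08) = 8.173 × 2.526 = 20.64 yr.

20.6 yr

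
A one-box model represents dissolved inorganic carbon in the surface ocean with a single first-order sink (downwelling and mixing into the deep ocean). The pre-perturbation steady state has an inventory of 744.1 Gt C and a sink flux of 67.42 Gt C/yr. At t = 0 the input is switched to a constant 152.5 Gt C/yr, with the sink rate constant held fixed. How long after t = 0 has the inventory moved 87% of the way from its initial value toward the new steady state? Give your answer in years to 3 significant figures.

τ = M₀/F₀ = 744.1/67.42 = 11.04 yr.
The remaining gap fraction is e^(−t/τ); 87% covered ⇒ e^(−t/τ) = 0.130.
t = −τ ln(0.130) = 11.04 × 2.040 = 22.52 yr.

22.5 yr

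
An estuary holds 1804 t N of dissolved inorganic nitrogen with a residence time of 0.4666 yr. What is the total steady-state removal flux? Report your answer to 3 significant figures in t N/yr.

3870 t N/yr

F = M / τ = 1804 / 0.4666 = 3866 t N/yr.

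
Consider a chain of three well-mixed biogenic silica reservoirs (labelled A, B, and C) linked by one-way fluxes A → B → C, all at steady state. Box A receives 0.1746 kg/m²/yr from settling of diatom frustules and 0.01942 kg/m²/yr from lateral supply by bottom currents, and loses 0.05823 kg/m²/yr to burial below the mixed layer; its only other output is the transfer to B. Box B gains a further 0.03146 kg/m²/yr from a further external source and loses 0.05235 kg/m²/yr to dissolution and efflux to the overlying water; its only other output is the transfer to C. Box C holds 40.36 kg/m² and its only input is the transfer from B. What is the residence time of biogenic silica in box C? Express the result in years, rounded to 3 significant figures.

Box A: F(A→B) = (0.1746 + 0.01942) − 0.05823 = 0.13579 kg/m²/yr.
Box B: F(B→C) = (0.13579 + 0.03146) − 0.05235 = 0.11490 kg/m²/yr.
Box C throughput = its input = 0.11490 kg/m²/yr; τ = 40.36 / 0.11490 = 351.3 yr.

351 yr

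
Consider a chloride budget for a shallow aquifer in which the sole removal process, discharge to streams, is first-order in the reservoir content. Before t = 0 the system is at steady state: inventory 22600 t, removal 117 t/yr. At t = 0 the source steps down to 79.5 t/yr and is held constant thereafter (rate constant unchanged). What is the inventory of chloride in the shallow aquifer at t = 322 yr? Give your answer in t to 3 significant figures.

Residence time τ = M₀/F₀ = 193.2 yr. The eventual steady state is M_∞ = M₀·(F₁/F₀) = 22600 × 79.5/117 = 15356 t.
The anomaly ΔM(t) = M(t) − M_∞ decays as ΔM₀·e^(−t/τ) with ΔM₀ = 22600 − 15356 = 7244 t.
At t = 322 yr, e^(−t/τ) = e^(−1.667) = 0.1888, so ΔM = 1368 t and M = 15356 + 1368 = 16724 t.

16700 t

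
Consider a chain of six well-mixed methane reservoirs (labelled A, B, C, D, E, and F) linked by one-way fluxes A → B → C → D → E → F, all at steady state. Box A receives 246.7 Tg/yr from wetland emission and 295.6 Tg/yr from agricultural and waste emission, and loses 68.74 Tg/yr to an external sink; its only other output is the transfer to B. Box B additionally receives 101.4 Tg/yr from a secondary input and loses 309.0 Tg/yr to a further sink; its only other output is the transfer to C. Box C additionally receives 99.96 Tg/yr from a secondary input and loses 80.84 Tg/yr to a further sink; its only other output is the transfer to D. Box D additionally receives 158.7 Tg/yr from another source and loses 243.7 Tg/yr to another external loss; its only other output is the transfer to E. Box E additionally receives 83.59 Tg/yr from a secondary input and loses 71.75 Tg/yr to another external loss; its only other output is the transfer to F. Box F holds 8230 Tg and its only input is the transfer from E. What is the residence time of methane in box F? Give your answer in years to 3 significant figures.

Box A: F(A→B) = (246.7 + 295.6) − 68.74 = 473.56 Tg/yr.
Box B: F(B→C) = (473.56 + 101.4) − 309.0 = 265.96 Tg/yr.
Box C: F(C→D) = (265.96 + 99.96) − 80.84 = 285.08 Tg/yr.
Box D: F(D→E) = (285.08 + 158.7) − 243.7 = 200.08 Tg/yr.
Box E: F(E→F) = (200.08 + 83.59) − 71.75 = 211.92 Tg/yr.
Box F throughput = its input = 211.92 Tg/yr; τ = 8230 / 211.92 = 38.84 yr.

38.8 yr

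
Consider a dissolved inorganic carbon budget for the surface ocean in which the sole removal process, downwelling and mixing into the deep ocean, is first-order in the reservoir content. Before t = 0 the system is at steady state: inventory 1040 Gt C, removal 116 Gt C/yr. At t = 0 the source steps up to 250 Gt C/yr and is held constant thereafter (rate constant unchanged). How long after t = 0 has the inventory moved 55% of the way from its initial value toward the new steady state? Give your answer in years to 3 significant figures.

7.16 yr

τ = M₀/F₀ = 1040/116 = 8.966 yr.
The remaining gap fraction is e^(−t/τ); 55% covered ⇒ e^(−t/τ) = 0.450.
t = −τ ln(0.450) = 8.966 × 0.7985 = 7.159 yr.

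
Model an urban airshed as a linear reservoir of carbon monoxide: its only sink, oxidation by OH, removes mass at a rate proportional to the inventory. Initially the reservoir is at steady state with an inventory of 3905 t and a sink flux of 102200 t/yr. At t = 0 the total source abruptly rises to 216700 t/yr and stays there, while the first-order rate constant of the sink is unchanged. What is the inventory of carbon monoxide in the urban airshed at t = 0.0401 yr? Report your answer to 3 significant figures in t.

Residence time τ = M₀/F₀ = 0.03821 yr. The eventual steady state is M_∞ = M₀·(F₁/F₀) = 3905 × 216700/102200 = 8280.0 t.
The anomaly ΔM(t) = M(t) − M_∞ decays as ΔM₀·e^(−t/τ) with ΔM₀ = 3905 − 8280.0 = −4375 t.
At t = 0.0401 yr, e^(−t/τ) = e^(−1.049) = 0.3501, so ΔM = −1532 t and M = 8280.0 − 1532 = 6748.2 t.

6750 t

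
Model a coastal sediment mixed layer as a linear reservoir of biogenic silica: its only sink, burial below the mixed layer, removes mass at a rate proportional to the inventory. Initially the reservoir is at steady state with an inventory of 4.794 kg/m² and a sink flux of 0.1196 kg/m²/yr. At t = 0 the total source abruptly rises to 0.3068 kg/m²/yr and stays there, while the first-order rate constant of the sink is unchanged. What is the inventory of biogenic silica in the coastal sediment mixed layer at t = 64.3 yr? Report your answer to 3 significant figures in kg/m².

Residence time τ = M₀/F₀ = 40.08 yr. The eventual steady state is M_∞ = M₀·(F₁/F₀) = 4.794 × 0.3068/0.1196 = 12.298 kg/m².
The anomaly ΔM(t) = M(t) − M_∞ decays as ΔM₀·e^(−t/τ) with ΔM₀ = 4.794 − 12.298 = −7.504 kg/m².
At t = 64.3 yr, e^(−t/τ) = e^(−1.604) = 0.2011, so ΔM = −1.509 kg/m² and M = 12.298 − 1.509 = 10.789 kg/m².

10.8 kg/m²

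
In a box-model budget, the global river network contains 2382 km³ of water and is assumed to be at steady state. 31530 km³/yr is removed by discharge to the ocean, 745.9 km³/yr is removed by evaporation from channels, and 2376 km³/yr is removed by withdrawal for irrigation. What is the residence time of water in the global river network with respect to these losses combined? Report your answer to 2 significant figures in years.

0.069 yr

Total removal = 31530 + 745.9 + 2376 = 34652 km³/yr.
τ = M / ΣF_out = 2382 / 34652 = 0.06874 yr.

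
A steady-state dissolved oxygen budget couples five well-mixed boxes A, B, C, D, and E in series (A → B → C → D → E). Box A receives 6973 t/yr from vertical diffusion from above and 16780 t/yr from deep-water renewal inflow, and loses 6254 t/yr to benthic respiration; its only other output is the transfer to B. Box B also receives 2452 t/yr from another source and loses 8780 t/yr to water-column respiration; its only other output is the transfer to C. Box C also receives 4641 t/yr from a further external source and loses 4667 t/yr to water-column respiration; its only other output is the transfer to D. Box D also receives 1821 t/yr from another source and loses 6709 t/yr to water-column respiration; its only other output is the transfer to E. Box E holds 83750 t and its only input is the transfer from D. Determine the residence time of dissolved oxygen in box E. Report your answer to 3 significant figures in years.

13.4 yr

Box A: F(A→B) = (6973 + 16780) − 6254 = 17499 t/yr.
Box B: F(B→C) = (17499 + 2452) − 8780 = 11171 t/yr.
Box C: F(C→D) = (11171 + 4641) − 4667 = 11145 t/yr.
Box D: F(D→E) = (11145 + 1821) − 6709 = 6257.0 t/yr.
Box E throughput = its input = 6257.0 t/yr; τ = 83750 / 6257.0 = 13.39 yr.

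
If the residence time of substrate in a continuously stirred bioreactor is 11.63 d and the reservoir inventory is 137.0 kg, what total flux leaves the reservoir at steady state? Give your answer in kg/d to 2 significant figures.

12 kg/d

F = M / τ = 137.0 / 11.63 = 11.78 kg/d.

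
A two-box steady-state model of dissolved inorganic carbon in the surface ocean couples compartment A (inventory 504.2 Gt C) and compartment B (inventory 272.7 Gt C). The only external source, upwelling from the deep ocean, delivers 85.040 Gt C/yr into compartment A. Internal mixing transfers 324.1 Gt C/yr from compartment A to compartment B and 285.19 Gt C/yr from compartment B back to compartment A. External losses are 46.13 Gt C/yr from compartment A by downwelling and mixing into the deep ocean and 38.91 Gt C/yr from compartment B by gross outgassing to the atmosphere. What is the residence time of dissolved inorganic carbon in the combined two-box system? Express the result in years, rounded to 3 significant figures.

9.14 yr

Treat the two boxes together as one reservoir: the mixing fluxes between them are internal recycling, so τ = ΣM / Σ(external losses).
M_total = 504.2 + 272.7 = 776.90 Gt C.
ΣF_external_out = 46.13 + 38.91 = 85.040 Gt C/yr.
τ = M_total / ΣF_ext = 776.90 / 85.040 = 9.136 yr.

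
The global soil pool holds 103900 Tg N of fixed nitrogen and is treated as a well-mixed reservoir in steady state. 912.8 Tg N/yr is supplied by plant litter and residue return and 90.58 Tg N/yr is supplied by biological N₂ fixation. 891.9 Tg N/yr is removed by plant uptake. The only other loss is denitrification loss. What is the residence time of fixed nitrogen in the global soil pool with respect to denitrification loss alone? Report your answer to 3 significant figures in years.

At steady state ΣF_in = ΣF_out.
ΣF_in = 912.8 + 90.58 = 1003.4 Tg N/yr.
Denitrification loss flux = ΣF_in − (891.9) = 1003.4 − 891.9 = 111.5 Tg N/yr.
τ = M / F = 103900 / 111.5 = 932.0 yr.

932 yr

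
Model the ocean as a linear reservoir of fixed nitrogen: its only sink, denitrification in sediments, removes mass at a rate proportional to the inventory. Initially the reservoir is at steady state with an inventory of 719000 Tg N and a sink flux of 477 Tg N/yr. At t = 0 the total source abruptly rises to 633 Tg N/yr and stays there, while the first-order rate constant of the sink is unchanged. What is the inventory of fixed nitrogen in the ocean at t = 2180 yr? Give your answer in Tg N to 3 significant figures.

Residence time τ = M₀/F₀ = 1507 yr. The eventual steady state is M_∞ = M₀·(F₁/F₀) = 719000 × 633/477 = 954140 Tg N.
The anomaly ΔM(t) = M(t) − M_∞ decays as ΔM₀·e^(−t/τ) with ΔM₀ = 719000 − 954140 = −235100 Tg N.
At t = 2180 yr, e^(−t/τ) = e^(−1.446) = 0.2354, so ΔM = −55360 Tg N and M = 954140 − 55360 = 898780 Tg N.

899000 Tg N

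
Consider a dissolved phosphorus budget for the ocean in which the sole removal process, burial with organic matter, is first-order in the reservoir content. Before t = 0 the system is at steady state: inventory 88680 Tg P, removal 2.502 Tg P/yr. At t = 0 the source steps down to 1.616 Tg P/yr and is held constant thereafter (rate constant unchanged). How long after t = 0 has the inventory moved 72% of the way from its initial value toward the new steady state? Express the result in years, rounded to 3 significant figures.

45100 yr

τ = M₀/F₀ = 88680/2.502 = 35440 yr.
The remaining gap fraction is e^(−t/τ); 72% covered ⇒ e^(−t/τ) = 0.280.
t = −τ ln(0.280) = 35440 × 1.273 = 45120 yr.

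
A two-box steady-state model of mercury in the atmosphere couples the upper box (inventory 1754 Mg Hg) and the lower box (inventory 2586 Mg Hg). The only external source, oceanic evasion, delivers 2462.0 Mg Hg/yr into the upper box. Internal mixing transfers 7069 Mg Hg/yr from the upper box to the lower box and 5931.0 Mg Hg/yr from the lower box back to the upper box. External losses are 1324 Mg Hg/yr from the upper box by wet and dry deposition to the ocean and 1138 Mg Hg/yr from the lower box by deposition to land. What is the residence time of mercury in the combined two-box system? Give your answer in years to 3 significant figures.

1.76 yr

For the system as a whole, the A↔B exchange is internal and contributes nothing to the throughput; only the external sinks remove mass.
M_total = 1754 + 2586 = 4340.0 Mg Hg.
ΣF_external_out = 1324 + 1138 = 2462.0 Mg Hg/yr.
τ = M_total / ΣF_ext = 4340.0 / 2462.0 = 1.763 yr.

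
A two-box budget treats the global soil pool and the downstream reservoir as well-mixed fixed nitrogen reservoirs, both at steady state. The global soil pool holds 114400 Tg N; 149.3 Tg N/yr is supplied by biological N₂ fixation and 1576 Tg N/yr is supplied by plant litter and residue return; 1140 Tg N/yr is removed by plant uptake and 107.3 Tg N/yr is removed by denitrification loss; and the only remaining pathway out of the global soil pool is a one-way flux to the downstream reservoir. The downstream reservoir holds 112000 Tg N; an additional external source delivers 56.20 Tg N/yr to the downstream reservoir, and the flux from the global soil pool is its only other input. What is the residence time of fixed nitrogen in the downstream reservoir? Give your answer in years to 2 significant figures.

Balance the global soil pool: ΣF_in = 149.3 + 1576 = 1725.3 Tg N/yr.
Flux to the downstream reservoir = ΣF_in − (1140 + 107.3) = 478.00 Tg N/yr.
Total input to the downstream reservoir = 478.00 + 56.20 = 534.20 Tg N/yr; at steady state this equals its total output.
τ = M / F = 112000 / 534.20 = 209.7 yr.

210 yr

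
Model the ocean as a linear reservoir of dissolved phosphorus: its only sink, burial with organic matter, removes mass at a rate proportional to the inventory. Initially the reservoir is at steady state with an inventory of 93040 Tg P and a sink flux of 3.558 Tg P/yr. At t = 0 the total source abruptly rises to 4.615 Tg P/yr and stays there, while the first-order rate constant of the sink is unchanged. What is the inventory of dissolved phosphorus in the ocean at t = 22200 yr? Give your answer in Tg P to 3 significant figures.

Residence time τ = M₀/F₀ = 26150 yr. The eventual steady state is M_∞ = M₀·(F₁/F₀) = 93040 × 4.615/3.558 = 120680 Tg P.
The anomaly ΔM(t) = M(t) − M_∞ decays as ΔM₀·e^(−t/τ) with ΔM₀ = 93040 − 120680 = −27640 Tg P.
At t = 22200 yr, e^(−t/τ) = e^(−0.8490) = 0.4279, so ΔM = −11830 Tg P and M = 120680 − 11830 = 108850 Tg P.

109000 Tg P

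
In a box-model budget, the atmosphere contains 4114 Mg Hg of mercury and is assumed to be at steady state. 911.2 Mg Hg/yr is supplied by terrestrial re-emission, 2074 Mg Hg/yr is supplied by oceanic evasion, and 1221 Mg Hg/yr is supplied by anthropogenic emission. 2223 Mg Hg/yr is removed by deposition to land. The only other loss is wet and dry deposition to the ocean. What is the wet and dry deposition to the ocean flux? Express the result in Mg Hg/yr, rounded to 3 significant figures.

1980 Mg Hg/yr

At steady state ΣF_in = ΣF_out.
ΣF_in = 911.2 + 2074 + 1221 = 4206.2 Mg Hg/yr.
Wet and dry deposition to the ocean flux = ΣF_in − (2223) = 4206.2 − 2223 = 1983 Mg Hg/yr.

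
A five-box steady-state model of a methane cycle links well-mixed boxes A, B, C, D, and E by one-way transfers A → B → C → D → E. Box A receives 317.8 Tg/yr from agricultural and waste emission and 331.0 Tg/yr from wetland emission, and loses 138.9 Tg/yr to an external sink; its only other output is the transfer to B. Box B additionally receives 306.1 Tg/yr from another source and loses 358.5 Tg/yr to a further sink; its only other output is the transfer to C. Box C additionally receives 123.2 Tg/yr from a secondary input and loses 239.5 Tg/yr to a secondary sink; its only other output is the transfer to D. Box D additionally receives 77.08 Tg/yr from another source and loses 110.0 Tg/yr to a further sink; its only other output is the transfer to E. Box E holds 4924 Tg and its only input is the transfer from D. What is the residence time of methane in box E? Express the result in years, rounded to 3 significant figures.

Box A: F(A→B) = (317.8 + 331.0) − 138.9 = 509.90 Tg/yr.
Box B: F(B→C) = (509.90 + 306.1) − 358.5 = 457.50 Tg/yr.
Box C: F(C→D) = (457.50 + 123.2) − 239.5 = 341.20 Tg/yr.
Box D: F(D→E) = (341.20 + 77.08) − 110.0 = 308.28 Tg/yr.
Box E throughput = its input = 308.28 Tg/yr; τ = 4924 / 308.28 = 15.97 yr.

16.0 yr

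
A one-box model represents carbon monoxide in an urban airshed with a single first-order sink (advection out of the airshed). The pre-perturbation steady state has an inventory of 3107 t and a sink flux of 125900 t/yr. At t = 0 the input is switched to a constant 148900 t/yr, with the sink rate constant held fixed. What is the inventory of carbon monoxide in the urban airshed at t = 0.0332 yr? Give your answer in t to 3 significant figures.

3530 t

The sink rate constant is k = F₀/M₀ = 125900/3107 = 40.52 yr⁻¹.
Solving dM/dt = F₁ − kM with M(0) = M₀ gives M(t) = F₁/k + (M₀ − F₁/k)·e^(−kt).
F₁/k = 148900/40.52 = 3674.6 t; kt = 40.52 × 0.0332 = 1.345, e^(−kt) = 0.2605.
M(0.0332) = 3674.6 + (3107 − 3674.6) × 0.2605 = 3674.6 − 147.8 = 3526.8 t.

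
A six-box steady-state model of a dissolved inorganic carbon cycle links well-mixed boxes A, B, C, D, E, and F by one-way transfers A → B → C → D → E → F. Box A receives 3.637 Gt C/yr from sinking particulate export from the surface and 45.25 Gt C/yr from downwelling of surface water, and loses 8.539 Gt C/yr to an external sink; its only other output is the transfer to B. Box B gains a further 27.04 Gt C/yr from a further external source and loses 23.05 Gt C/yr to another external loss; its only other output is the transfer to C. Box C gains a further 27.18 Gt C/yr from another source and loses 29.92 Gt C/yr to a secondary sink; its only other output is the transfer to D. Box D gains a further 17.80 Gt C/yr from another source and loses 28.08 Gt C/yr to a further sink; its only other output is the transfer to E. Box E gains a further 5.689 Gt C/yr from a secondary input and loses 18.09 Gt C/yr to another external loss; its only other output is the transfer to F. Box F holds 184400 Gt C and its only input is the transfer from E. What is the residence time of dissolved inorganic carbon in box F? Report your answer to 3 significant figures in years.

9750 yr

Box A: F(A→B) = (3.637 + 45.25) − 8.539 = 40.348 Gt C/yr.
Box B: F(B→C) = (40.348 + 27.04) − 23.05 = 44.338 Gt C/yr.
Box C: F(C→D) = (44.338 + 27.18) − 29.92 = 41.598 Gt C/yr.
Box D: F(D→E) = (41.598 + 17.80) − 28.08 = 31.318 Gt C/yr.
Box E: F(E→F) = (31.318 + 5.689) − 18.09 = 18.917 Gt C/yr.
Box F throughput = its input = 18.917 Gt C/yr; τ = 184400 / 18.917 = 9748 yr.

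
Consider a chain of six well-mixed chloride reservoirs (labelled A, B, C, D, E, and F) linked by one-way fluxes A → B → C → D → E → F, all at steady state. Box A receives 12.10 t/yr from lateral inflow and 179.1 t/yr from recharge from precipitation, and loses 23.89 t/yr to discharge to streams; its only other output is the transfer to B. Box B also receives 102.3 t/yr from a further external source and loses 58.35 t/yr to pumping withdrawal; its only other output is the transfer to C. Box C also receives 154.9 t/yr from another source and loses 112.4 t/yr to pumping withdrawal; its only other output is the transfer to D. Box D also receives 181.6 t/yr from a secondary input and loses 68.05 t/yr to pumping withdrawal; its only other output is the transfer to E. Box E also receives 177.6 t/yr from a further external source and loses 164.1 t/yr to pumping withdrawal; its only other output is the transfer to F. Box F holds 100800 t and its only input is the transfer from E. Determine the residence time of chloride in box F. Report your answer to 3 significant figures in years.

265 yr

Box A: F(A→B) = (12.10 + 179.1) − 23.89 = 167.31 t/yr.
Box B: F(B→C) = (167.31 + 102.3) − 58.35 = 211.26 t/yr.
Box C: F(C→D) = (211.26 + 154.9) − 112.4 = 253.76 t/yr.
Box D: F(D→E) = (253.76 + 181.6) − 68.05 = 367.31 t/yr.
Box E: F(E→F) = (367.31 + 177.6) − 164.1 = 380.81 t/yr.
Box F throughput = its input = 380.81 t/yr; τ = 100800 / 380.81 = 264.7 yr.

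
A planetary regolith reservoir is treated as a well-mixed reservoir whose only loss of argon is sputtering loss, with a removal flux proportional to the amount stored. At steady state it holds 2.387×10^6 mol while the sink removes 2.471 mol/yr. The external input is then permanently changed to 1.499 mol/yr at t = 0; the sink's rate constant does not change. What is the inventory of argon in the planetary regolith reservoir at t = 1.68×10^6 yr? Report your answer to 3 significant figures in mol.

τ = M₀/F₀ = 2.387×10^6/2.471 = 966000 yr; rate constant k = 1/τ.
New steady state M_∞ = F₁/k = F₁·τ = 1.499 × 966000 = 1.4480×10^6 mol.
M(t) = M_∞ + (M₀ − M_∞)·e^(−t/τ); t/τ = 1.68×10^6/966000 = 1.739, so e^(−t/τ) = 0.1757.
M(t) = 1.4480×10^6 + 939000 × 0.1757 = 1.6130×10^6 mol.

1.61×10^6 mol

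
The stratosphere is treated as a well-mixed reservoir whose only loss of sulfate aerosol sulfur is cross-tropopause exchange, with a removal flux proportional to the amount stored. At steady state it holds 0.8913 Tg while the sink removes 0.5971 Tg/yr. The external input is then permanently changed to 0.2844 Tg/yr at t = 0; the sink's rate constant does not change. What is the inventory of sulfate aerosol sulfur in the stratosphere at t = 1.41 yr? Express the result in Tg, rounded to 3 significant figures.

The sink rate constant is k = F₀/M₀ = 0.5971/0.8913 = 0.6699 yr⁻¹.
Solving dM/dt = F₁ − kM with M(0) = M₀ gives M(t) = F₁/k + (M₀ − F₁/k)·e^(−kt).
F₁/k = 0.2844/0.6699 = 0.42453 Tg; kt = 0.6699 × 1.41 = 0.9446, e^(−kt) = 0.3888.
M(1.41) = 0.42453 + (0.8913 − 0.42453) × 0.3888 = 0.42453 + 0.1815 = 0.60603 Tg.

0.606 Tg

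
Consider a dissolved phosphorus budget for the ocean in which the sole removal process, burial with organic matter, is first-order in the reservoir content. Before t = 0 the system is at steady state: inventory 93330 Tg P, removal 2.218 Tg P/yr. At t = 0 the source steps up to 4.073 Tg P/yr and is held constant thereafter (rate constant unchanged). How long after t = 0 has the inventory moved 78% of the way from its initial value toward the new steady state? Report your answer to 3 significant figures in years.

τ = M₀/F₀ = 93330/2.218 = 42080 yr.
The remaining gap fraction is e^(−t/τ); 78% covered ⇒ e^(−t/τ) = 0.220.
t = −τ ln(0.220) = 42080 × 1.514 = 63710 yr.

63700 yr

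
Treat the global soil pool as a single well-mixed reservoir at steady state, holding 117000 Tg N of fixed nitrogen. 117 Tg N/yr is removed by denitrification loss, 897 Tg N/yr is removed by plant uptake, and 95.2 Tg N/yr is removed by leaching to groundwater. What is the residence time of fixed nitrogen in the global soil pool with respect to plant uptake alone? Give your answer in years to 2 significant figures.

130 yr

Residence time with respect to a single sink: τ = M / F_sink.
τ = 117000 / 897 = 130.4 yr.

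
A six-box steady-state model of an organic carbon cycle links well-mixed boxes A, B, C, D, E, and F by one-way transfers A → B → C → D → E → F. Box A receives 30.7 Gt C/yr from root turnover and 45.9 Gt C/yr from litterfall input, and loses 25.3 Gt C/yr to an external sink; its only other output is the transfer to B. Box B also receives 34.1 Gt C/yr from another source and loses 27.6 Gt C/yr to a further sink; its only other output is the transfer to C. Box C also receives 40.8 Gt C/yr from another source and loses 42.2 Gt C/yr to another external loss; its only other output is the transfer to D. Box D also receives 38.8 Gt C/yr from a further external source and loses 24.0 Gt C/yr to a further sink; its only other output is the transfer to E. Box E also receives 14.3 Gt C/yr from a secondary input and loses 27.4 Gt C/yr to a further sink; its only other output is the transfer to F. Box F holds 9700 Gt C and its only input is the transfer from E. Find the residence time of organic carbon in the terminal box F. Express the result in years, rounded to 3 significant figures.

167 yr

Box A: F(A→B) = (30.7 + 45.9) − 25.3 = 51.300 Gt C/yr.
Box B: F(B→C) = (51.300 + 34.1) − 27.6 = 57.800 Gt C/yr.
Box C: F(C→D) = (57.800 + 40.8) − 42.2 = 56.400 Gt C/yr.
Box D: F(D→E) = (56.400 + 38.8) − 24.0 = 71.200 Gt C/yr.
Box E: F(E→F) = (71.200 + 14.3) − 27.4 = 58.100 Gt C/yr.
Box F throughput = its input = 58.100 Gt C/yr; τ = 9700 / 58.100 = 167.0 yr.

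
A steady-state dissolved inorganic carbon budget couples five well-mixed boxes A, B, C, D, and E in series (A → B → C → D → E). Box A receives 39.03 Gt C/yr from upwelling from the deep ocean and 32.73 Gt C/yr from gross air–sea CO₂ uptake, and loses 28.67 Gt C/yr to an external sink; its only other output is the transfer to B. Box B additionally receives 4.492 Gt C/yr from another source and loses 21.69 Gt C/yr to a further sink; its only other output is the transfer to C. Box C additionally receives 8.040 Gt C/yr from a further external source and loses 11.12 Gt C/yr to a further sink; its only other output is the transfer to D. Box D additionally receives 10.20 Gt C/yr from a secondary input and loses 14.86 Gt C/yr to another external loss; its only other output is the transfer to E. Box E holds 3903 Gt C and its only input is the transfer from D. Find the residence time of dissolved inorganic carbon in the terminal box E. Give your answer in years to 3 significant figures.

Box A: F(A→B) = (39.03 + 32.73) − 28.67 = 43.090 Gt C/yr.
Box B: F(B→C) = (43.090 + 4.492) − 21.69 = 25.892 Gt C/yr.
Box C: F(C→D) = (25.892 + 8.040) − 11.12 = 22.812 Gt C/yr.
Box D: F(D→E) = (22.812 + 10.20) − 14.86 = 18.152 Gt C/yr.
Box E throughput = its input = 18.152 Gt C/yr; τ = 3903 / 18.152 = 215.0 yr.

215 yr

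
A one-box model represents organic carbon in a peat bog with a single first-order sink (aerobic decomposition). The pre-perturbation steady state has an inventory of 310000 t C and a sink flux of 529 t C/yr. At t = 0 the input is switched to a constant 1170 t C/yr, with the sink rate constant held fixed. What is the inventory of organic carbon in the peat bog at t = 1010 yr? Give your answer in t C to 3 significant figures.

τ = M₀/F₀ = 310000/529 = 586.0 yr; rate constant k = 1/τ.
New steady state M_∞ = F₁/k = F₁·τ = 1170 × 586.0 = 685630 t C.
M(t) = M_∞ + (M₀ − M_∞)·e^(−t/τ); t/τ = 1010/586.0 = 1.724, so e^(−t/τ) = 0.1784.
M(t) = 685630 − 375600 × 0.1784 = 618610 t C.

619000 t C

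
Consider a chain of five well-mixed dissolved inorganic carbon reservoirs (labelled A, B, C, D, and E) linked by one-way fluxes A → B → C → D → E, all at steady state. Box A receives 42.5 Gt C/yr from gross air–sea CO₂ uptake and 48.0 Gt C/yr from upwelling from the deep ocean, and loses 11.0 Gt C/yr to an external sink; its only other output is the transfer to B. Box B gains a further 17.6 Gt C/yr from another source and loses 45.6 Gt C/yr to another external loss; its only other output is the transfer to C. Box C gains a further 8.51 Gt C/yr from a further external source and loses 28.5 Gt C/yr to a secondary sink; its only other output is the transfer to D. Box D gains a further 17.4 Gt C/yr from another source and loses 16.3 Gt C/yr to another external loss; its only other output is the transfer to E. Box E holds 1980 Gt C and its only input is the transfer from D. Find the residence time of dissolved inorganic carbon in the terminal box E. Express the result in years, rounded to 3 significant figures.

60.7 yr

Box A: F(A→B) = (42.5 + 48.0) − 11.0 = 79.500 Gt C/yr.
Box B: F(B→C) = (79.500 + 17.6) − 45.6 = 51.500 Gt C/yr.
Box C: F(C→D) = (51.500 + 8.51) − 28.5 = 31.510 Gt C/yr.
Box D: F(D→E) = (31.510 + 17.4) − 16.3 = 32.610 Gt C/yr.
Box E throughput = its input = 32.610 Gt C/yr; τ = 1980 / 32.610 = 60.72 yr.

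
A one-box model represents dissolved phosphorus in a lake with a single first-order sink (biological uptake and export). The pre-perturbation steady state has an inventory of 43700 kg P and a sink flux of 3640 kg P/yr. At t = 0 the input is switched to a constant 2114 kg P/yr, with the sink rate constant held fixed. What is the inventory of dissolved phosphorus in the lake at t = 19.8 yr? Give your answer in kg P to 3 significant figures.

The sink rate constant is k = F₀/M₀ = 3640/43700 = 0.08330 yr⁻¹.
Solving dM/dt = F₁ − kM with M(0) = M₀ gives M(t) = F₁/k + (M₀ − F₁/k)·e^(−kt).
F₁/k = 2114/0.08330 = 25380 kg P; kt = 0.08330 × 19.8 = 1.649, e^(−kt) = 0.1922.
M(19.8) = 25380 + (43700 − 25380) × 0.1922 = 25380 + 3521 = 28901 kg P.

28900 kg P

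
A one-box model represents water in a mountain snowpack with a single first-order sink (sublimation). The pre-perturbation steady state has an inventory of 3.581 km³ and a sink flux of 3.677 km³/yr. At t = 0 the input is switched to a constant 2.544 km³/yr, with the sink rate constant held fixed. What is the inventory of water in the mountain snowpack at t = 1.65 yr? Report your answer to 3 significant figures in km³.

τ = M₀/F₀ = 3.581/3.677 = 0.9739 yr; rate constant k = 1/τ.
New steady state M_∞ = F₁/k = F₁·τ = 2.544 × 0.9739 = 2.4776 km³.
M(t) = M_∞ + (M₀ − M_∞)·e^(−t/τ); t/τ = 1.65/0.9739 = 1.694, so e^(−t/τ) = 0.1837.
M(t) = 2.4776 + 1.103 × 0.1837 = 2.6803 km³.

2.68 km³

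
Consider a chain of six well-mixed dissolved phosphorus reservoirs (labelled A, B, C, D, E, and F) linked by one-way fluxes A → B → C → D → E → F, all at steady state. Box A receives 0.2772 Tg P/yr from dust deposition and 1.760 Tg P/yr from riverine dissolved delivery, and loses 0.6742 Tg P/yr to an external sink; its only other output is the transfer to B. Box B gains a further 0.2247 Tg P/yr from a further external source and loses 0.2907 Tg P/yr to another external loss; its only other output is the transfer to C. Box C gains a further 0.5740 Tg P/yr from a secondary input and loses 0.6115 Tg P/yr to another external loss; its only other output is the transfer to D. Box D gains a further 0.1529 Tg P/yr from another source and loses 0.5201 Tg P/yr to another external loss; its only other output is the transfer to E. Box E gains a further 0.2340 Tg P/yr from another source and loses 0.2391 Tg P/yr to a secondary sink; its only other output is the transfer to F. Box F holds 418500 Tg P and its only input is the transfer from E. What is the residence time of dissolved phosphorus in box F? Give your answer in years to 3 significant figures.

Box A: F(A→B) = (0.2772 + 1.760) − 0.6742 = 1.3630 Tg P/yr.
Box B: F(B→C) = (1.3630 + 0.2247) − 0.2907 = 1.2970 Tg P/yr.
Box C: F(C→D) = (1.2970 + 0.5740) − 0.6115 = 1.2595 Tg P/yr.
Box D: F(D→E) = (1.2595 + 0.1529) − 0.5201 = 0.89230 Tg P/yr.
Box E: F(E→F) = (0.89230 + 0.2340) − 0.2391 = 0.88720 Tg P/yr.
Box F throughput = its input = 0.88720 Tg P/yr; τ = 418500 / 0.88720 = 471700 yr.

472000 yr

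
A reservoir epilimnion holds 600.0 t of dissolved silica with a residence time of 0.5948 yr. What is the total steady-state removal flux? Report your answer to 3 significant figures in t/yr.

1010 t/yr

F = M / τ = 600.0 / 0.5948 = 1009 t/yr.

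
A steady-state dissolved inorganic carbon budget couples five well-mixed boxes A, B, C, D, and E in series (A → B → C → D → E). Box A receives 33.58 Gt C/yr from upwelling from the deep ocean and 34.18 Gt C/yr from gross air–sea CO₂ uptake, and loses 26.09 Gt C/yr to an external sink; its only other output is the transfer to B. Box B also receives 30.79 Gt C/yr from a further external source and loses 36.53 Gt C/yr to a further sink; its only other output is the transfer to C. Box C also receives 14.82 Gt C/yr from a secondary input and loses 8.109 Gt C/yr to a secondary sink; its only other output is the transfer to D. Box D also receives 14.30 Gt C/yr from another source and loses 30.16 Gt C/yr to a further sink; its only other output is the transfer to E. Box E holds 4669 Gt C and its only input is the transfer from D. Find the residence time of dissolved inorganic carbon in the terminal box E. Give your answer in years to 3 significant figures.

174 yr

Box A: F(A→B) = (33.58 + 34.18) − 26.09 = 41.670 Gt C/yr.
Box B: F(B→C) = (41.670 + 30.79) − 36.53 = 35.930 Gt C/yr.
Box C: F(C→D) = (35.930 + 14.82) − 8.109 = 42.641 Gt C/yr.
Box D: F(D→E) = (42.641 + 14.30) − 30.16 = 26.781 Gt C/yr.
Box E throughput = its input = 26.781 Gt C/yr; τ = 4669 / 26.781 = 174.3 yr.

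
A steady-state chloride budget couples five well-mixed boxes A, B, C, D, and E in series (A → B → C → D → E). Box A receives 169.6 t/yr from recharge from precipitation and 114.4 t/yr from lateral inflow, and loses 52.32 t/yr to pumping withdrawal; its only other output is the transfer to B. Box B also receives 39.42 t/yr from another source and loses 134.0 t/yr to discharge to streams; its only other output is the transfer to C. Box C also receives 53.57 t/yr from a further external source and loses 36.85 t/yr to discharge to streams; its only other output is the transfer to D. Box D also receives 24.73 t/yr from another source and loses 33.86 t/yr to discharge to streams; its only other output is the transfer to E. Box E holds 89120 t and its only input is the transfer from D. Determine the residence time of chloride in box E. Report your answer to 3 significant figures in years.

616 yr

Box A: F(A→B) = (169.6 + 114.4) − 52.32 = 231.68 t/yr.
Box B: F(B→C) = (231.68 + 39.42) − 134.0 = 137.10 t/yr.
Box C: F(C→D) = (137.10 + 53.57) − 36.85 = 153.82 t/yr.
Box D: F(D→E) = (153.82 + 24.73) − 33.86 = 144.69 t/yr.
Box E throughput = its input = 144.69 t/yr; τ = 89120 / 144.69 = 615.9 yr.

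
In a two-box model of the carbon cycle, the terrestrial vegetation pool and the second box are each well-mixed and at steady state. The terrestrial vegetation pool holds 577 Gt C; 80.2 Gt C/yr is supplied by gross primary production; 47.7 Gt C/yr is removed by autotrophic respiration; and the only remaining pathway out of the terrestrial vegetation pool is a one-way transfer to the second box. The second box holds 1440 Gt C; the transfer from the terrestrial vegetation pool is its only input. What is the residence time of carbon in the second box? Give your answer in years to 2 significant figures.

Balance the terrestrial vegetation pool: ΣF_in = 80.200 Gt C/yr.
Transfer to the second box = ΣF_in − (47.7) = 32.500 Gt C/yr.
At steady state the output of the second box equals its input, 32.500 Gt C/yr.
τ = M / F = 1440 / 32.500 = 44.31 yr.

44 yr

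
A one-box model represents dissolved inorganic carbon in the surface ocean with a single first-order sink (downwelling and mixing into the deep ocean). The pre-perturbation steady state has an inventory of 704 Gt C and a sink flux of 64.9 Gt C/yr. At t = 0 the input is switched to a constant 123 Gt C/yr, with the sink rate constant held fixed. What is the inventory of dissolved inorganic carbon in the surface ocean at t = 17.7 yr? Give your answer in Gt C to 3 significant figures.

1210 Gt C

τ = M₀/F₀ = 704/64.9 = 10.85 yr; rate constant k = 1/τ.
New steady state M_∞ = F₁/k = F₁·τ = 123 × 10.85 = 1334.2 Gt C.
M(t) = M_∞ + (M₀ − M_∞)·e^(−t/τ); t/τ = 17.7/10.85 = 1.632, so e^(−t/τ) = 0.1956.
M(t) = 1334.2 − 630.2 × 0.1956 = 1211.0 Gt C.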